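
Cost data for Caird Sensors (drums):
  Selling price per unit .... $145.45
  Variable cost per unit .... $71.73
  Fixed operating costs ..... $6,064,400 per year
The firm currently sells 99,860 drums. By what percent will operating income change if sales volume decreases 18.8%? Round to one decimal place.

-106.7%

Contribution at this volume is 99,860 × $73.72 = $7,361,679.20.
Subtracting fixed costs: EBIT = $7,361,679.20 − $6,064,400 = $1,297,279.20.
So DOL = total CM / EBIT = $7,361,679.20 / $1,297,279.20 = 5.6747.
Operating income changes by 5.6747 × -18.8% = -106.7%.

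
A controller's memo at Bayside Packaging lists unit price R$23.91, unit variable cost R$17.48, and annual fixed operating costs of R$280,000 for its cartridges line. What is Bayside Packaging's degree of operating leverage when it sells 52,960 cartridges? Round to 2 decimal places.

Contribution at this volume is 52,960 × R$6.43 = R$340,532.80.
Operating income = contribution − fixed costs = R$340,532.80 − R$280,000 = R$60,532.80.
So DOL = total CM / EBIT = R$340,532.80 / R$60,532.80 = 5.6256.

5.63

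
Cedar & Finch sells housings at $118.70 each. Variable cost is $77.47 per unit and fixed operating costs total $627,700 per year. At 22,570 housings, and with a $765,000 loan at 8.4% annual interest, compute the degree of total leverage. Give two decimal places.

3.90

Total contribution margin = 22,570 × $41.23 = $930,561.10.
Operating income = contribution − fixed costs = $930,561.10 − $627,700 = $302,861.10. Interest = $64,260.00.
DOL = $930,561.10 ÷ $302,861.10 = 3.0726; DFL = $302,861.10 ÷ $238,601.10 = 1.2693.
Combined leverage = 3.0726 × 1.2693 = 3.9001.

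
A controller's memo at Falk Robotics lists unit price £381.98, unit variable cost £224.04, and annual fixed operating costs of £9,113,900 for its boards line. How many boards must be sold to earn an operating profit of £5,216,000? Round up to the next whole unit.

Each unit contributes £381.98 − £224.04 = £157.94.
Required volume = (fixed costs + target profit) ÷ CM = (£9,113,900 + £5,216,000) ÷ £157.94 = 90,730.02, so 90,731 boards.

90,731 boards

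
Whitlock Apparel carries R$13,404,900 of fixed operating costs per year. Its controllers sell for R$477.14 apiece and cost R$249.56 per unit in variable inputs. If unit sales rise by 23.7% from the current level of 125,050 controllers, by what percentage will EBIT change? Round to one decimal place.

+44.8%

Total contribution margin = 125,050 × R$227.58 = R$28,458,879.00.
Subtracting fixed costs: EBIT = R$28,458,879.00 − R$13,404,900 = R$15,053,979.00.
DOL = contribution ÷ EBIT = R$28,458,879.00 ÷ R$15,053,979.00 = 1.8905.
%ΔEBIT = DOL × %ΔSales = 1.8905 × +23.7% = +44.8%.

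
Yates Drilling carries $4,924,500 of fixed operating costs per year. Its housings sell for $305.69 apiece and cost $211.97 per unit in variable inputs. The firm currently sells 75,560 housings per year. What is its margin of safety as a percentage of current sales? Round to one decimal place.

30.5%

Unit CM = price − variable cost = $305.69 − $211.97 = $93.72. Break-even units = $4,924,500 ÷ $93.72 = 52,544.81; break-even revenue = 52,544.81 × $305.69 = $16,062,424.30.
Current sales = 75,560 × $305.69 = $23,097,936.40.
Margin of safety = ($23,097,936.40 − $16,062,424.30) ÷ $23,097,936.40 = 30.5%.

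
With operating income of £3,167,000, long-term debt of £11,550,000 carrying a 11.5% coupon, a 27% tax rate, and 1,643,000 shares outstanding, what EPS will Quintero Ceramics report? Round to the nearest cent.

Interest = £1,328,250.00, so EBT = £3,167,000 − £1,328,250.00 = £1,838,750.00.
After tax at 27%: net income = £1,838,750.00 × 0.73 = £1,342,287.50.
EPS = £1,342,287.50 ÷ 1,643,000 = £0.82.

£0.82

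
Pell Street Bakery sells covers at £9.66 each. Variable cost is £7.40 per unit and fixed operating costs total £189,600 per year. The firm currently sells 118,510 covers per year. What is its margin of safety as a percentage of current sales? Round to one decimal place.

29.2%

Contribution margin per unit = £9.66 − £7.40 = £2.26. Break-even units = £189,600 ÷ £2.26 = 83,893.81; break-even revenue = 83,893.81 × £9.66 = £810,414.16.
Current sales = 118,510 × £9.66 = £1,144,806.60.
Margin of safety = (£1,144,806.60 − £810,414.16) ÷ £1,144,806.60 = 29.2%.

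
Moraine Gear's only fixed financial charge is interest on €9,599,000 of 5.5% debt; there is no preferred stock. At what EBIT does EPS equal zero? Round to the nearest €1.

€527,945

Annual interest = 5.5% × €9,599,000 = €527,945.00.
With no preferred dividends, EPS = 0 when EBIT exactly covers interest, so the financial break-even EBIT is €527,945.00.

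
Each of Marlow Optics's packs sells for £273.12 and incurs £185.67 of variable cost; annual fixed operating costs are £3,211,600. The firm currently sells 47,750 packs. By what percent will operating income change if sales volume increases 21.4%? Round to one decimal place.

At 47,750 units, contribution = 47,750 × £87.45 = £4,175,737.50.
Operating income = contribution − fixed costs = £4,175,737.50 − £3,211,600 = £964,137.50.
So DOL = total CM / EBIT = £4,175,737.50 / £964,137.50 = 4.3311.
So EBIT moves 4.3311 × (+21.4%) = +92.7%.

+92.7%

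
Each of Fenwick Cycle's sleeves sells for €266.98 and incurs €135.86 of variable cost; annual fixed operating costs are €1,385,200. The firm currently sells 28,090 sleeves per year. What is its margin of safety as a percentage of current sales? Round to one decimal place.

62.4%

Contribution margin per unit = €266.98 − €135.86 = €131.12. Break-even units = €1,385,200 ÷ €131.12 = 10,564.37; break-even revenue = 10,564.37 × €266.98 = €2,820,475.11.
Current sales = 28,090 × €266.98 = €7,499,468.20.
Margin of safety = (€7,499,468.20 − €2,820,475.11) ÷ €7,499,468.20 = 62.4%.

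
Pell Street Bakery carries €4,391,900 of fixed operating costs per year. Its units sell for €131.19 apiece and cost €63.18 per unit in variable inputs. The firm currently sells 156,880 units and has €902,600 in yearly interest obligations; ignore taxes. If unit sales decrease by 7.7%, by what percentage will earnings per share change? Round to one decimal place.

At 156,880 units, contribution = 156,880 × €68.01 = €10,669,408.80.
Operating income = contribution − fixed costs = €10,669,408.80 − €4,391,900 = €6,277,508.80.
Interest = €902,600.00, so EBIT − I = €5,374,908.80.
Degree of combined leverage = contribution ÷ (EBIT − I) = €10,669,408.80 ÷ €5,374,908.80 = 1.9850.
EPS therefore changes by 1.9850 × (-7.7%) = -15.3%.

-15.3%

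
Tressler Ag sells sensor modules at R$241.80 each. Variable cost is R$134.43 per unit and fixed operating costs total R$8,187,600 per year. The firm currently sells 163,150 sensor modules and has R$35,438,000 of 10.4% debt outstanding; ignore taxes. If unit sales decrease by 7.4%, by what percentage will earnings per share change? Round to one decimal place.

-23.0%

At 163,150 units, contribution = 163,150 × R$107.37 = R$17,517,415.50.
Operating income = contribution − fixed costs = R$17,517,415.50 − R$8,187,600 = R$9,329,815.50.
After interest of R$3,685,552.00, pre-tax earnings = R$5,644,263.50.
DCL = total CM / (EBIT − I) = R$17,517,415.50 / R$5,644,263.50 = 3.1036.
%ΔEPS = DCL × %ΔSales = 3.1036 × -7.4% = -23.0%.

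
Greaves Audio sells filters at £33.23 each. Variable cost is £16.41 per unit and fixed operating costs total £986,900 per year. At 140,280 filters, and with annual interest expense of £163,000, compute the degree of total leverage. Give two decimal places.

At 140,280 units, contribution = 140,280 × £16.82 = £2,359,509.60.
Operating income = contribution − fixed costs = £2,359,509.60 − £986,900 = £1,372,609.60. Interest = £163,000.00, so EBIT − I = £1,209,609.60.
Degree of total leverage = total CM / (EBIT − interest) = £2,359,509.60 / £1,209,609.60 = 1.9506.

1.95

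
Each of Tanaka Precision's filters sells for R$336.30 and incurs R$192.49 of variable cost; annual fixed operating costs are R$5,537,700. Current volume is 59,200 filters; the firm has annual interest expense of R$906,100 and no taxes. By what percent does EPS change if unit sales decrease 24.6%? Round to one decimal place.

At 59,200 units, contribution = 59,200 × R$143.81 = R$8,513,552.00.
Subtracting fixed costs: EBIT = R$8,513,552.00 − R$5,537,700 = R$2,975,852.00.
Interest = R$906,100.00, so EBIT − I = R$2,069,752.00.
Degree of combined leverage = contribution ÷ (EBIT − I) = R$8,513,552.00 ÷ R$2,069,752.00 = 4.1133.
EPS therefore changes by 4.1133 × (-24.6%) = -101.2%.

-101.2%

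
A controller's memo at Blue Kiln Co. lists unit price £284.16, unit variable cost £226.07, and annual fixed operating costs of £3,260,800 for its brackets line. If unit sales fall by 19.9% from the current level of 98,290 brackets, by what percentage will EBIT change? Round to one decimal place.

Total contribution margin = 98,290 × £58.09 = £5,709,666.10.
Subtracting fixed costs: EBIT = £5,709,666.10 − £3,260,800 = £2,448,866.10.
DOL = contribution ÷ EBIT = £5,709,666.10 ÷ £2,448,866.10 = 2.3316.
%ΔEBIT = DOL × %ΔSales = 2.3316 × -19.9% = -46.4%.

-46.4%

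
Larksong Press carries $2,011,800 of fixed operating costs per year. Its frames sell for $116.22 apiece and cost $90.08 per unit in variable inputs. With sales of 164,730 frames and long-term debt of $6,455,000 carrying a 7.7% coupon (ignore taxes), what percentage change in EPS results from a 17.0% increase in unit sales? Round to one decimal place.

Total contribution margin = 164,730 × $26.14 = $4,306,042.20.
Operating income = contribution − fixed costs = $4,306,042.20 − $2,011,800 = $2,294,242.20.
After interest of $497,035.00, pre-tax earnings = $1,797,207.20.
DCL = total CM / (EBIT − I) = $4,306,042.20 / $1,797,207.20 = 2.3960.
%ΔEPS = DCL × %ΔSales = 2.3960 × +17.0% = +40.7%.

+40.7%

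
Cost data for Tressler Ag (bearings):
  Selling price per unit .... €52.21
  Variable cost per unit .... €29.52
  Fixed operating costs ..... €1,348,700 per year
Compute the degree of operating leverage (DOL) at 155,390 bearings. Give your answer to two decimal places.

Total contribution margin = 155,390 × €22.69 = €3,525,799.10.
Operating income = contribution − fixed costs = €3,525,799.10 − €1,348,700 = €2,177,099.10.
So DOL = total CM / EBIT = €3,525,799.10 / €2,177,099.10 = 1.6195.

1.62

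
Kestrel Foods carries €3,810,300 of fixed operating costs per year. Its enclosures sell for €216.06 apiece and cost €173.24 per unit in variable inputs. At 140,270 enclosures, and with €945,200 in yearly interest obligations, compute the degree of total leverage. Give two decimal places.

Contribution at this volume is 140,270 × €42.82 = €6,006,361.40.
EBIT = €6,006,361.40 − €3,810,300 = €2,196,061.40. Interest = €945,200.00.
DOL = €6,006,361.40 ÷ €2,196,061.40 = 2.7351; DFL = €2,196,061.40 ÷ €1,250,861.40 = 1.7556.
Combined leverage = 2.7351 × 1.7556 = 4.8017.

4.80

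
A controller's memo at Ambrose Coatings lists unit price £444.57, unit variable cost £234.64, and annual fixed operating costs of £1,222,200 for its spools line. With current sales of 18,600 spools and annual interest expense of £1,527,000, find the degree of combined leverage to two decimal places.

3.38

At 18,600 units, contribution = 18,600 × £209.93 = £3,904,698.00.
Subtracting fixed costs: EBIT = £3,904,698.00 − £1,222,200 = £2,682,498.00. Interest = £1,527,000.00.
DOL = £3,904,698.00 ÷ £2,682,498.00 = 1.4556; DFL = £2,682,498.00 ÷ £1,155,498.00 = 2.3215.
DCL = DOL × DFL = 1.4556 × 2.3215 = 3.3792.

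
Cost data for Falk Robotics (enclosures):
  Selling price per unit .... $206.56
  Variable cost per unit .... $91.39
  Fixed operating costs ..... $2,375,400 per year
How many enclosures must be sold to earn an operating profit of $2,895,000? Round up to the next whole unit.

45,762 enclosures

Contribution margin per unit = $206.56 − $91.39 = $115.17.
Required volume = (fixed costs + target profit) ÷ CM = ($2,375,400 + $2,895,000) ÷ $115.17 = 45,761.92, so 45,762 enclosures.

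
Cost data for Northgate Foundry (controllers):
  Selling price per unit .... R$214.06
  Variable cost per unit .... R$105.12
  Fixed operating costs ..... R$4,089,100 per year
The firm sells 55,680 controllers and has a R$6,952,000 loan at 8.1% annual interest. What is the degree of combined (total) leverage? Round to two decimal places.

4.29

Contribution at this volume is 55,680 × R$108.94 = R$6,065,779.20.
Subtracting fixed costs: EBIT = R$6,065,779.20 − R$4,089,100 = R$1,976,679.20. Interest = R$563,112.00.
DOL = R$6,065,779.20 ÷ R$1,976,679.20 = 3.0687; DFL = R$1,976,679.20 ÷ R$1,413,567.20 = 1.3984.
DCL = DOL × DFL = 3.0687 × 1.3984 = 4.2913.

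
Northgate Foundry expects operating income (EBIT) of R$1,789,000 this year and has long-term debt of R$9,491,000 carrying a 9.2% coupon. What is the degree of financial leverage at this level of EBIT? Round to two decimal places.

1.95

Interest = R$873,172.00.
Degree of financial leverage = EBIT / (EBIT − interest) = R$1,789,000 / R$915,828.00 = 1.9534.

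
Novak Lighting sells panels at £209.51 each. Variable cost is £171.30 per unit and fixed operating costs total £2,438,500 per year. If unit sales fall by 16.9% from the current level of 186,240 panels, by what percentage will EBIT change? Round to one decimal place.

Total contribution margin = 186,240 × £38.21 = £7,116,230.40.
Operating income = contribution − fixed costs = £7,116,230.40 − £2,438,500 = £4,677,730.40.
So DOL = total CM / EBIT = £7,116,230.40 / £4,677,730.40 = 1.5213.
Operating income changes by 1.5213 × -16.9% = -25.7%.

-25.7%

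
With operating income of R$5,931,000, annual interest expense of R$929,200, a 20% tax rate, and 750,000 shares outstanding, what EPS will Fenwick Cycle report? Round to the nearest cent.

Interest = R$929,200.00, so EBT = R$5,931,000 − R$929,200.00 = R$5,001,800.00.
Net income = R$5,001,800.00 × (1 − 0.20) = R$4,001,440.00.
Per share: R$4,001,440.00 / 750,000 shares = R$5.34.

R$5.34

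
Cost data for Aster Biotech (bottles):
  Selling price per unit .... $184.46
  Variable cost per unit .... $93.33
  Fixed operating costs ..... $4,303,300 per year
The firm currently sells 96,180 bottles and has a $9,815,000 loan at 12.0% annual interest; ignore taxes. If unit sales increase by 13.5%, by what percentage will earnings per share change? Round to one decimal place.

+36.0%

At 96,180 units, contribution = 96,180 × $91.13 = $8,764,883.40.
EBIT = $8,764,883.40 − $4,303,300 = $4,461,583.40.
Interest = $1,177,800.00, so EBIT − I = $3,283,783.40.
DCL = total CM / (EBIT − I) = $8,764,883.40 / $3,283,783.40 = 2.6691.
%ΔEPS = DCL × %ΔSales = 2.6691 × +13.5% = +36.0%.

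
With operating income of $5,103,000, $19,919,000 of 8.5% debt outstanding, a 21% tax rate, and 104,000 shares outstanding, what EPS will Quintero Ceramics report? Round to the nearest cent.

Interest = $1,693,115.00, so EBT = $5,103,000 − $1,693,115.00 = $3,409,885.00.
Net income = $3,409,885.00 × (1 − 0.21) = $2,693,809.15.
EPS = $2,693,809.15 ÷ 104,000 = $25.90.

$25.90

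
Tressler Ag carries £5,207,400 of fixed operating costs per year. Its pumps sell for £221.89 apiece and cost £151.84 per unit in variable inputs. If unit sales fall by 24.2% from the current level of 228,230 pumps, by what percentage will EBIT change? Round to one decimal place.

-35.9%

Contribution at this volume is 228,230 × £70.05 = £15,987,511.50.
Subtracting fixed costs: EBIT = £15,987,511.50 − £5,207,400 = £10,780,111.50.
Degree of operating leverage = £15,987,511.50 / £10,780,111.50 = 1.4831.
So EBIT moves 1.4831 × (-24.2%) = -35.9%.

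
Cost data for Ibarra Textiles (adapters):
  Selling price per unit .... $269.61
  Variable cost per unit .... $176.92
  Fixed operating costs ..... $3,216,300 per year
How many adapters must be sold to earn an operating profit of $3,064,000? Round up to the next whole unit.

Each unit contributes $269.61 − $176.92 = $92.69.
Required volume = (fixed costs + target profit) ÷ CM = ($3,216,300 + $3,064,000) ÷ $92.69 = 67,755.96, so 67,756 adapters.

67,756 adapters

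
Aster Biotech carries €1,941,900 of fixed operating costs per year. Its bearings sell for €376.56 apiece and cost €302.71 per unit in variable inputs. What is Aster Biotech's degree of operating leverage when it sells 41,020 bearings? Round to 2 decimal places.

2.79

Contribution at this volume is 41,020 × €73.85 = €3,029,327.00.
Operating income = contribution − fixed costs = €3,029,327.00 − €1,941,900 = €1,087,427.00.
So DOL = total CM / EBIT = €3,029,327.00 / €1,087,427.00 = 2.7858.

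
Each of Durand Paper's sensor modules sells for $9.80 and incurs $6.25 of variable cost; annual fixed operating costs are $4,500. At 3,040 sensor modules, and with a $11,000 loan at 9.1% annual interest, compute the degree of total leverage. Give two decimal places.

Contribution at this volume is 3,040 × $3.55 = $10,792.00.
Subtracting fixed costs: EBIT = $10,792.00 − $4,500 = $6,292.00. Interest = $1,001.00, so EBIT − I = $5,291.00.
Degree of total leverage = total CM / (EBIT − interest) = $10,792.00 / $5,291.00 = 2.0397.

2.04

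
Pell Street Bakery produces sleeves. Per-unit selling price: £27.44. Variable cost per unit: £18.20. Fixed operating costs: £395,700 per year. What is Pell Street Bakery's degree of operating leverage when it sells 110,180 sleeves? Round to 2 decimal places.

1.64

At 110,180 units, contribution = 110,180 × £9.24 = £1,018,063.20.
Subtracting fixed costs: EBIT = £1,018,063.20 − £395,700 = £622,363.20.
Degree of operating leverage = £1,018,063.20 / £622,363.20 = 1.6358.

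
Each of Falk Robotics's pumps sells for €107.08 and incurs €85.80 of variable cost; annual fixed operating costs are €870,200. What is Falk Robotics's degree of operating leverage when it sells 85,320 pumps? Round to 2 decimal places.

At 85,320 units, contribution = 85,320 × €21.28 = €1,815,609.60.
Subtracting fixed costs: EBIT = €1,815,609.60 − €870,200 = €945,409.60.
DOL = contribution ÷ EBIT = €1,815,609.60 ÷ €945,409.60 = 1.9204.

1.92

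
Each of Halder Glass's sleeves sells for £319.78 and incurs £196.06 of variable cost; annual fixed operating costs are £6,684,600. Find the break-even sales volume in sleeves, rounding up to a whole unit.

Contribution margin per unit = £319.78 − £196.06 = £123.72.
Break-even volume = fixed costs ÷ CM per unit = £6,684,600 ÷ £123.72 = 54,030.07, so 54,031 sleeves.

54,031 sleeves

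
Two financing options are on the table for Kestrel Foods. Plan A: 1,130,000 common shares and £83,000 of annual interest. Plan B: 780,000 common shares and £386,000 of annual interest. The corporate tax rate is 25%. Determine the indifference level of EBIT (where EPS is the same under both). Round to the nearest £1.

Set EPS_A = EPS_B: (EBIT − £83,000)(1 − 0.25) ÷ 1,130,000 = (EBIT − £386,000)(1 − 0.25) ÷ 780,000.
The (1 − t) factor cancels: (EBIT − 83,000) × 780,000 = (EBIT − 386,000) × 1,130,000.
Solving, EBIT = (386,000·1,130,000 − 83,000·780,000) / (1,130,000 − 780,000) = 371,440,000,000 / 350,000 = 1,061,257.14.

£1,061,257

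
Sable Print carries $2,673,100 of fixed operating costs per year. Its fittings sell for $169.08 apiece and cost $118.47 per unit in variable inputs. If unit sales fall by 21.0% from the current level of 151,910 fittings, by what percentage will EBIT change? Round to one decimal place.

Contribution at this volume is 151,910 × $50.61 = $7,688,165.10.
Operating income = contribution − fixed costs = $7,688,165.10 − $2,673,100 = $5,015,065.10.
Degree of operating leverage = $7,688,165.10 / $5,015,065.10 = 1.5330.
Operating income changes by 1.5330 × -21.0% = -32.2%.

-32.2%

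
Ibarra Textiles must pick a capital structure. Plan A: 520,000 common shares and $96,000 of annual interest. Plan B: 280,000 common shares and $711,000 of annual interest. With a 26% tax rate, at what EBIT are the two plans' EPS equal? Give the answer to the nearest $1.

Set EPS_A = EPS_B: (EBIT − $96,000)(1 − 0.26) ÷ 520,000 = (EBIT − $711,000)(1 − 0.26) ÷ 280,000.
Cancelling (1 − t) and cross-multiplying: 280,000·(EBIT − 96,000) = 520,000·(EBIT − 711,000).
Solving, EBIT = (711,000·520,000 − 96,000·280,000) / (520,000 − 280,000) = 342,840,000,000 / 240,000 = 1,428,500.00.

$1,428,500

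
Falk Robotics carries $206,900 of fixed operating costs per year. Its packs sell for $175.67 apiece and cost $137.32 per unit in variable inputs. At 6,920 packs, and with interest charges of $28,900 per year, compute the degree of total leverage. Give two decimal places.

At 6,920 units, contribution = 6,920 × $38.35 = $265,382.00.
Operating income = contribution − fixed costs = $265,382.00 − $206,900 = $58,482.00. Interest = $28,900.00, so EBIT − I = $29,582.00.
Degree of total leverage = total CM / (EBIT − interest) = $265,382.00 / $29,582.00 = 8.9711.

8.97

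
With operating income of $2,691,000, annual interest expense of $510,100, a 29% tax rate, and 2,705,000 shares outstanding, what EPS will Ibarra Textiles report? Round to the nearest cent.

$0.57

Pre-tax income = $2,691,000 − $510,100.00 = $2,180,900.00.
After tax at 29%: net income = $2,180,900.00 × 0.71 = $1,548,439.00.
EPS = $1,548,439.00 ÷ 2,705,000 = $0.57.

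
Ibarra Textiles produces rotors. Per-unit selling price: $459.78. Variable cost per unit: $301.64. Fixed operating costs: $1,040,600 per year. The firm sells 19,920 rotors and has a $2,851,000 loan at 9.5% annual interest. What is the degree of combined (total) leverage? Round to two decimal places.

Contribution at this volume is 19,920 × $158.14 = $3,150,148.80.
EBIT = $3,150,148.80 − $1,040,600 = $2,109,548.80. Interest = $270,845.00.
DOL = $3,150,148.80 ÷ $2,109,548.80 = 1.4933; DFL = $2,109,548.80 ÷ $1,838,703.80 = 1.1473.
Combined leverage = 1.4933 × 1.1473 = 1.7133.

1.71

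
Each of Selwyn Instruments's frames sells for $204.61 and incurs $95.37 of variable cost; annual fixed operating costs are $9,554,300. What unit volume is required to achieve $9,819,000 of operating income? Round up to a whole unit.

Each unit contributes $204.61 − $95.37 = $109.24.
Need Q such that Q × $109.24 − $9,554,300 = $9,819,000, i.e. Q = $19,373,300 / $109.24 = 177,346.21 → 177,347.

177,347 frames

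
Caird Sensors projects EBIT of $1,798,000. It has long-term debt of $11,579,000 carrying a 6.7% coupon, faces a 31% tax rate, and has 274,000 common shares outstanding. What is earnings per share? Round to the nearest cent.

$2.57

Interest = $775,793.00, so EBT = $1,798,000 − $775,793.00 = $1,022,207.00.
Net income = $1,022,207.00 × (1 − 0.31) = $705,322.83.
EPS = $705,322.83 ÷ 274,000 = $2.57.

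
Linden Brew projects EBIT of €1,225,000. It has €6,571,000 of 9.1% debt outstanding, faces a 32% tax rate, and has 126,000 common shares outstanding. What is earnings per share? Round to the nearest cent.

€3.38

Interest = €597,961.00, so EBT = €1,225,000 − €597,961.00 = €627,039.00.
Net income = €627,039.00 × (1 − 0.32) = €426,386.52.
EPS = €426,386.52 ÷ 126,000 = €3.38.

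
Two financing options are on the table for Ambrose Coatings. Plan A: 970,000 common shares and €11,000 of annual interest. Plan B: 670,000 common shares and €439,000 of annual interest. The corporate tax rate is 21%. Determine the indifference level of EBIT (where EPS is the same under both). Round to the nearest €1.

€1,394,867

At indifference, (EBIT − 11,000)(1 − t)/970,000 = (EBIT − 439,000)(1 − t)/670,000.
The (1 − t) factor cancels: (EBIT − 11,000) × 670,000 = (EBIT − 439,000) × 970,000.
EBIT × (970,000 − 670,000) = 439,000 × 970,000 − 11,000 × 670,000 = 418,460,000,000, so EBIT = 418,460,000,000 ÷ 300,000 = 1,394,866.67.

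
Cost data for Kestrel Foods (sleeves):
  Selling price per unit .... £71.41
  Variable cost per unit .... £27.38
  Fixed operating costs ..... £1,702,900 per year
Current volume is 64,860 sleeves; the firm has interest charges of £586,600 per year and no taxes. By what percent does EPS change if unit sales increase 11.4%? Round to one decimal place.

+57.5%

At 64,860 units, contribution = 64,860 × £44.03 = £2,855,785.80.
EBIT = £2,855,785.80 − £1,702,900 = £1,152,885.80.
Interest = £586,600.00, so EBIT − I = £566,285.80.
DCL = total CM / (EBIT − I) = £2,855,785.80 / £566,285.80 = 5.0430.
%ΔEPS = DCL × %ΔSales = 5.0430 × +11.4% = +57.5%.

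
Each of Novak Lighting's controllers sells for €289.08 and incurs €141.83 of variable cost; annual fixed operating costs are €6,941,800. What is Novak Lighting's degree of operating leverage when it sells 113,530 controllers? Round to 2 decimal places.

1.71

Contribution at this volume is 113,530 × €147.25 = €16,717,292.50.
Operating income = contribution − fixed costs = €16,717,292.50 − €6,941,800 = €9,775,492.50.
So DOL = total CM / EBIT = €16,717,292.50 / €9,775,492.50 = 1.7101.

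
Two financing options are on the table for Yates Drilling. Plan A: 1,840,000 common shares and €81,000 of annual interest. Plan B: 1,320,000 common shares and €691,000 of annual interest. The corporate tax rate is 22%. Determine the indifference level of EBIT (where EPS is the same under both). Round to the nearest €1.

€2,239,462

At indifference, (EBIT − 81,000)(1 − t)/1,840,000 = (EBIT − 691,000)(1 − t)/1,320,000.
Cancelling (1 − t) and cross-multiplying: 1,320,000·(EBIT − 81,000) = 1,840,000·(EBIT − 691,000).
EBIT × (1,840,000 − 1,320,000) = 691,000 × 1,840,000 − 81,000 × 1,320,000 = 1,164,520,000,000, so EBIT = 1,164,520,000,000 ÷ 520,000 = 2,239,461.54.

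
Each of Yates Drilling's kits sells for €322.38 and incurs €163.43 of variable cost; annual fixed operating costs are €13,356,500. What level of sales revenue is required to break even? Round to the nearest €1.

€27,089,452

Contribution margin per unit = €322.38 − €163.43 = €158.95, a CM ratio of €158.95 ÷ €322.38 = 0.4931.
Break-even revenue = fixed costs × price ÷ CM = €13,356,500 × €322.38 ÷ €158.95 = €27,089,452.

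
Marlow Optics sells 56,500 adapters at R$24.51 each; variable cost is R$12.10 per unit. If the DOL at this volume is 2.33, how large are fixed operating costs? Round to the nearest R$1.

Total contribution margin = 56,500 × R$12.41 = R$701,165.00.
Since DOL = CM ÷ EBIT, EBIT = R$701,165.00 ÷ 2.33 = R$300,929.18.
Fixed costs = CM − EBIT = R$701,165.00 − R$300,929.18 = R$400,236.

R$400,236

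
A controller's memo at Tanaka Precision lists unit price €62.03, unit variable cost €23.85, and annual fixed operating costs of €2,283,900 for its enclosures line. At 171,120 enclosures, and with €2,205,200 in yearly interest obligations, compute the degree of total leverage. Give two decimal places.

Total contribution margin = 171,120 × €38.18 = €6,533,361.60.
Operating income = contribution − fixed costs = €6,533,361.60 − €2,283,900 = €4,249,461.60. Interest = €2,205,200.00.
DOL = €6,533,361.60 ÷ €4,249,461.60 = 1.5375; DFL = €4,249,461.60 ÷ €2,044,261.60 = 2.0787.
DCL = DOL × DFL = 1.5375 × 2.0787 = 3.1960.

3.20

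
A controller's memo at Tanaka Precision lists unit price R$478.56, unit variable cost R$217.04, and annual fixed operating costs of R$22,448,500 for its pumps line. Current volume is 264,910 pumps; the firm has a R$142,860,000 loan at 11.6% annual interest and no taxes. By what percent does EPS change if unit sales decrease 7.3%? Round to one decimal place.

-16.7%

Total contribution margin = 264,910 × R$261.52 = R$69,279,263.20.
Subtracting fixed costs: EBIT = R$69,279,263.20 − R$22,448,500 = R$46,830,763.20.
Interest = R$16,571,760.00, so EBIT − I = R$30,259,003.20.
DCL = total CM / (EBIT − I) = R$69,279,263.20 / R$30,259,003.20 = 2.2895.
%ΔEPS = DCL × %ΔSales = 2.2895 × -7.3% = -16.7%.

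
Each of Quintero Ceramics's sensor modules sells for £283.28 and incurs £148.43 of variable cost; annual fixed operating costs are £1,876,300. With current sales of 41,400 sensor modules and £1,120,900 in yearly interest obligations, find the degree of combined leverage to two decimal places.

2.16

Total contribution margin = 41,400 × £134.85 = £5,582,790.00.
Operating income = contribution − fixed costs = £5,582,790.00 − £1,876,300 = £3,706,490.00. Interest = £1,120,900.00.
DOL = £5,582,790.00 ÷ £3,706,490.00 = 1.5062; DFL = £3,706,490.00 ÷ £2,585,590.00 = 1.4335.
DCL = DOL × DFL = 1.5062 × 1.4335 = 2.1591.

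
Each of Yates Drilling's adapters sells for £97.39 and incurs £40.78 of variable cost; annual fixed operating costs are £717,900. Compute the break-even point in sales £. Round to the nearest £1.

£1,235,052

CM per unit = £97.39 − £40.78 = £56.61; CM ratio = £56.61 / £97.39 = 0.5813.
Break-even sales = FC ÷ CM ratio = £717,900 × £97.39 / £56.61 = £1,235,052.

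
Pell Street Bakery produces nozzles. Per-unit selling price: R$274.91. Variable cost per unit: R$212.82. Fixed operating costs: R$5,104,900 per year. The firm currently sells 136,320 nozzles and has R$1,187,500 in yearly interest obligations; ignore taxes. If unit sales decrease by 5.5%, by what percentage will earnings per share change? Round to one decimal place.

-21.4%

At 136,320 units, contribution = 136,320 × R$62.09 = R$8,464,108.80.
EBIT = R$8,464,108.80 − R$5,104,900 = R$3,359,208.80.
Interest = R$1,187,500.00, so EBIT − I = R$2,171,708.80.
Degree of combined leverage = contribution ÷ (EBIT − I) = R$8,464,108.80 ÷ R$2,171,708.80 = 3.8974.
EPS therefore changes by 3.8974 × (-5.5%) = -21.4%.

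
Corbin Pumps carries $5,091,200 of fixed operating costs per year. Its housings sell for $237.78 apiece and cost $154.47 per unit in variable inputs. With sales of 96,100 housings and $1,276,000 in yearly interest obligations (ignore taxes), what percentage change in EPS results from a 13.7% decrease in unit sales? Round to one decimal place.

-66.9%

At 96,100 units, contribution = 96,100 × $83.31 = $8,006,091.00.
EBIT = $8,006,091.00 − $5,091,200 = $2,914,891.00.
After interest of $1,276,000.00, pre-tax earnings = $1,638,891.00.
Degree of combined leverage = contribution ÷ (EBIT − I) = $8,006,091.00 ÷ $1,638,891.00 = 4.8851.
%ΔEPS = DCL × %ΔSales = 4.8851 × -13.7% = -66.9%.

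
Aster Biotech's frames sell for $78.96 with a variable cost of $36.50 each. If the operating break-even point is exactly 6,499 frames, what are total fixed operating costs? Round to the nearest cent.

Contribution margin per unit = $78.96 − $36.50 = $42.46.
Since BE = FC / CM, FC = 6,499 × $42.46 = $275,947.54.

$275,947.54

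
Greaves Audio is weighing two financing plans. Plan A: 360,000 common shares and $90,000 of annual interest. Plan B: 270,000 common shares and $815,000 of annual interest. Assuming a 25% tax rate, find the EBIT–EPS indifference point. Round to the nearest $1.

$2,990,000

Set EPS_A = EPS_B: (EBIT − $90,000)(1 − 0.25) ÷ 360,000 = (EBIT − $815,000)(1 − 0.25) ÷ 270,000.
Cancelling (1 − t) and cross-multiplying: 270,000·(EBIT − 90,000) = 360,000·(EBIT − 815,000).
EBIT × (360,000 − 270,000) = 815,000 × 360,000 − 90,000 × 270,000 = 269,100,000,000, so EBIT = 269,100,000,000 ÷ 90,000 = 2,990,000.00.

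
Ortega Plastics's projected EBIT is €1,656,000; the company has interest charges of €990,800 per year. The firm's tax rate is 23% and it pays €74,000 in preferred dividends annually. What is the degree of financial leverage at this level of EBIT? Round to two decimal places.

Interest = €990,800.00.
Pre-tax preferred-dividend burden = €74,000 ÷ (1 − 0.23) = €96,103.90.
DFL = EBIT ÷ [EBIT − I − D_p/(1−t)] = €1,656,000 ÷ [€1,656,000 − €990,800.00 − €96,103.90] = €1,656,000 ÷ €569,096.10 = 2.9099.

2.91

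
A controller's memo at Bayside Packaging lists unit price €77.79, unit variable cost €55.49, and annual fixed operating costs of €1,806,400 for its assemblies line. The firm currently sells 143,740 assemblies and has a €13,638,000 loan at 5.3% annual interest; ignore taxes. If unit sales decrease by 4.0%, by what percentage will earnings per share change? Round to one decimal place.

Contribution at this volume is 143,740 × €22.30 = €3,205,402.00.
Operating income = contribution − fixed costs = €3,205,402.00 − €1,806,400 = €1,399,002.00.
After interest of €722,814.00, pre-tax earnings = €676,188.00.
DCL = total CM / (EBIT − I) = €3,205,402.00 / €676,188.00 = 4.7404.
%ΔEPS = DCL × %ΔSales = 4.7404 × -4.0% = -19.0%.

-19.0%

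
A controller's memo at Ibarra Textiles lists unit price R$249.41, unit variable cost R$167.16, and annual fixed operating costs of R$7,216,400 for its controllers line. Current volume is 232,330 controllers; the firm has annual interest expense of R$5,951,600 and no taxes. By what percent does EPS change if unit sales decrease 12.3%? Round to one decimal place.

At 232,330 units, contribution = 232,330 × R$82.25 = R$19,109,142.50.
EBIT = R$19,109,142.50 − R$7,216,400 = R$11,892,742.50.
After interest of R$5,951,600.00, pre-tax earnings = R$5,941,142.50.
DCL = total CM / (EBIT − I) = R$19,109,142.50 / R$5,941,142.50 = 3.2164.
%ΔEPS = DCL × %ΔSales = 3.2164 × -12.3% = -39.6%.

-39.6%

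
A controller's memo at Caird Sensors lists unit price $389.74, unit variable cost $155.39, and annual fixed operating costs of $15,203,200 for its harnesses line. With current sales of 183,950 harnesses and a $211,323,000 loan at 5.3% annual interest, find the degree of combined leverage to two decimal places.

2.58

Total contribution margin = 183,950 × $234.35 = $43,108,682.50.
EBIT = $43,108,682.50 − $15,203,200 = $27,905,482.50. Interest = $11,200,119.00, so EBIT − I = $16,705,363.50.
DCL = contribution ÷ (EBIT − I) = $43,108,682.50 ÷ $16,705,363.50 = 2.5805.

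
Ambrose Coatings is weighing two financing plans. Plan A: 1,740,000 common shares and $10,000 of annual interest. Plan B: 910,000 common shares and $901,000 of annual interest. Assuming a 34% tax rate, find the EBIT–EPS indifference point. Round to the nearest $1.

At indifference, (EBIT − 10,000)(1 − t)/1,740,000 = (EBIT − 901,000)(1 − t)/910,000.
The (1 − t) factor cancels: (EBIT − 10,000) × 910,000 = (EBIT − 901,000) × 1,740,000.
EBIT × (1,740,000 − 910,000) = 901,000 × 1,740,000 − 10,000 × 910,000 = 1,558,640,000,000, so EBIT = 1,558,640,000,000 ÷ 830,000 = 1,877,879.52.

$1,877,880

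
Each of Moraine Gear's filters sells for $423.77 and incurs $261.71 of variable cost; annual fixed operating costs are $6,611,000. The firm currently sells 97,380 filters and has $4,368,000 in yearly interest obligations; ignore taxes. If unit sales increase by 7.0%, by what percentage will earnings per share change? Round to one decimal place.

At 97,380 units, contribution = 97,380 × $162.06 = $15,781,402.80.
Operating income = contribution − fixed costs = $15,781,402.80 − $6,611,000 = $9,170,402.80.
Interest = $4,368,000.00, so EBIT − I = $4,802,402.80.
Degree of combined leverage = contribution ÷ (EBIT − I) = $15,781,402.80 ÷ $4,802,402.80 = 3.2861.
EPS therefore changes by 3.2861 × (+7.0%) = +23.0%.

+23.0%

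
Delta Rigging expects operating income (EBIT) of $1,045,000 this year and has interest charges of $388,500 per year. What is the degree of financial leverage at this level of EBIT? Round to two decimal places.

1.59

Annual interest charges come to $388,500.00.
Degree of financial leverage = EBIT / (EBIT − interest) = $1,045,000 / $656,500.00 = 1.5918.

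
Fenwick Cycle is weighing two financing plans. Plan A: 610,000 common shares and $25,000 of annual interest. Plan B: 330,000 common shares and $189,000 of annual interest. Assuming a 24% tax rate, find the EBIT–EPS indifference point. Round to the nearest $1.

$382,286

At indifference, (EBIT − 25,000)(1 − t)/610,000 = (EBIT − 189,000)(1 − t)/330,000.
The (1 − t) factor cancels: (EBIT − 25,000) × 330,000 = (EBIT − 189,000) × 610,000.
Solving, EBIT = (189,000·610,000 − 25,000·330,000) / (610,000 − 330,000) = 107,040,000,000 / 280,000 = 382,285.71.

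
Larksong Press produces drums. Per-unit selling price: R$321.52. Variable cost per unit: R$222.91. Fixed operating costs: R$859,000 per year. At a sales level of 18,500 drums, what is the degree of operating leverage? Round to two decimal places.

At 18,500 units, contribution = 18,500 × R$98.61 = R$1,824,285.00.
Subtracting fixed costs: EBIT = R$1,824,285.00 − R$859,000 = R$965,285.00.
Degree of operating leverage = R$1,824,285.00 / R$965,285.00 = 1.8899.

1.89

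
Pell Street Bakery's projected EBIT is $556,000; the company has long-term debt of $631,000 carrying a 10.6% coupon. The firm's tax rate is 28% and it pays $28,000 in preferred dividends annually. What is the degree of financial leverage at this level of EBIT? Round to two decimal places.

Interest = $66,886.00.
Preferred dividends grossed up pre-tax: $28,000 / (1 − 0.28) = $38,888.89.
DFL = EBIT ÷ [EBIT − I − D_p/(1−t)] = $556,000 ÷ [$556,000 − $66,886.00 − $38,888.89] = $556,000 ÷ $450,225.11 = 1.2349.

1.23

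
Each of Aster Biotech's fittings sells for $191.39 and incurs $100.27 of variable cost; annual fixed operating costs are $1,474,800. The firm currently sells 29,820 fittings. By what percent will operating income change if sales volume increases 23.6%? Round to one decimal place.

+51.6%

At 29,820 units, contribution = 29,820 × $91.12 = $2,717,198.40.
Subtracting fixed costs: EBIT = $2,717,198.40 − $1,474,800 = $1,242,398.40.
So DOL = total CM / EBIT = $2,717,198.40 / $1,242,398.40 = 2.1871.
Operating income changes by 2.1871 × +23.6% = +51.6%.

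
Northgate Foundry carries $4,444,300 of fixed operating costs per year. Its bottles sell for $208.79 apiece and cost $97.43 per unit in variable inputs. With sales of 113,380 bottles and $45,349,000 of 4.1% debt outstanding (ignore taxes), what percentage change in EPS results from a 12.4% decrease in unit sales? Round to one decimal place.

Total contribution margin = 113,380 × $111.36 = $12,625,996.80.
Subtracting fixed costs: EBIT = $12,625,996.80 − $4,444,300 = $8,181,696.80.
After interest of $1,859,309.00, pre-tax earnings = $6,322,387.80.
DCL = total CM / (EBIT − I) = $12,625,996.80 / $6,322,387.80 = 1.9970.
EPS therefore changes by 1.9970 × (-12.4%) = -24.8%.

-24.8%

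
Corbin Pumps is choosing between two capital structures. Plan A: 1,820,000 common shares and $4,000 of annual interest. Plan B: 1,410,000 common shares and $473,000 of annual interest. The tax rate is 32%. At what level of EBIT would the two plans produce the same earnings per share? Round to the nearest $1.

$2,085,902

Set EPS_A = EPS_B: (EBIT − $4,000)(1 − 0.32) ÷ 1,820,000 = (EBIT − $473,000)(1 − 0.32) ÷ 1,410,000.
Cancelling (1 − t) and cross-multiplying: 1,410,000·(EBIT − 4,000) = 1,820,000·(EBIT − 473,000).
Solving, EBIT = (473,000·1,820,000 − 4,000·1,410,000) / (1,820,000 − 1,410,000) = 855,220,000,000 / 410,000 = 2,085,902.44.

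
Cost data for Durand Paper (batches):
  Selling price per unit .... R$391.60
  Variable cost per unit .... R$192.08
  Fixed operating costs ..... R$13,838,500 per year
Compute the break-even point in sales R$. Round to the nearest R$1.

R$27,160,969

CM per unit = R$391.60 − R$192.08 = R$199.52; CM ratio = R$199.52 / R$391.60 = 0.5095.
Break-even sales = FC ÷ CM ratio = R$13,838,500 × R$391.60 / R$199.52 = R$27,160,969.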